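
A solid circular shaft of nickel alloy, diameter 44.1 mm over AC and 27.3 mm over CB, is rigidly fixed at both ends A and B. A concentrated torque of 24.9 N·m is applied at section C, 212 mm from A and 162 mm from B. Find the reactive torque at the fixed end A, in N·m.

Compatibility: T_A·a/J_AC = T_B·b/J_CB with T_A + T_B = T₀.
J_AC = 3.71×10^-7 m⁴, J_CB = 5.45×10^-8 m⁴, so T_A = T₀·(J_AC/a)/((J_AC/a)+(J_CB/b)) = 20.89 N·m, T_B = 4.014 N·m.

20.9 N·m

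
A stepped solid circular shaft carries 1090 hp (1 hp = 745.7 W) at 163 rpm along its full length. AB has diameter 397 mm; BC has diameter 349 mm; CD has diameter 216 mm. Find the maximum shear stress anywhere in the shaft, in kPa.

ω = 2π·163/60 = 17.07 rad/s, so T = P/ω = 1090×745.7 / 17.07 = 47620 N·m.
Under the same torque, τ_max = 16T/(πd³) is largest where d is smallest — segment CD (d = 216 mm).
τ_max = 16·47620/(π·(0.216)³) = 2.406×10^7 Pa.

24100 kPa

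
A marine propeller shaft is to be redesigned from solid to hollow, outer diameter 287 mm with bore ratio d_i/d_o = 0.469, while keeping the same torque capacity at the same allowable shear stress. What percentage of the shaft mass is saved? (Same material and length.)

Equal τ_max and T ⇒ the solid shaft needs d_s³ = d_o³(1−k⁴), so d_s = 287·(1−0.469⁴)^(1/3) = 282.3 mm.
Area ratio A_h/A_s = d_o²(1−k²)/d_s² = (1−k²)/(1−k⁴)^(2/3) = 0.8063.
Mass saving = 1 − 0.8063 = 19.4 %.

19.4 %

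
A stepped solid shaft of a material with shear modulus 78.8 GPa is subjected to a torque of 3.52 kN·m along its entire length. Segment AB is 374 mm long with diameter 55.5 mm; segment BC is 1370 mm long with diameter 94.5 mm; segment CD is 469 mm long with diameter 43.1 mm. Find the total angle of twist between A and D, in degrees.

5.02°

J_AB = π(0.0555)⁴/32 = 9.31×10^-7 m⁴; J_BC = π(0.0945)⁴/32 = 7.83×10^-6 m⁴; J_CD = π(0.0431)⁴/32 = 3.39×10^-7 m⁴.
θ = (T/G)·Σ L_i/J_i = (3520/78.8×10⁹)·(0.374/9.31×10^-7 + 1.37/7.83×10^-6 + 0.469/3.39×10^-7) = 0.08759 rad.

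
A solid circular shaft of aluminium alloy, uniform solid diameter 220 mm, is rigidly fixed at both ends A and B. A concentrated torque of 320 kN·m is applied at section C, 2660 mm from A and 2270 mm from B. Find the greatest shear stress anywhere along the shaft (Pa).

8.26e7 Pa

With uniform GJ and both ends fixed, compatibility θ_AC = θ_CB gives T_A·a = T_B·b, together with T_A + T_B = T₀.
T_A = T₀·b/(a+b) = 320000·2270/4930 = 147300 N·m; T_B = 172700 N·m.
τ in each portion: τ_AC = 7.05×10^7 Pa, τ_CB = 8.26×10^7 Pa; maximum is in CB.
τ_max = T_CB·r/J = 172700·0.110/2.30×10^-4 = 8.258×10^7 Pa.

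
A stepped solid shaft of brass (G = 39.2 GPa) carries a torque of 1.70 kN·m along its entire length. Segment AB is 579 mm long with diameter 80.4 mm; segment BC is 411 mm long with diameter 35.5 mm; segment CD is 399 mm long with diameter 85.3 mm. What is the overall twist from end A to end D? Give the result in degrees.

J_AB = π(0.0804)⁴/32 = 4.10×10^-6 m⁴; J_BC = π(0.0355)⁴/32 = 1.56×10^-7 m⁴; J_CD = π(0.0853)⁴/32 = 5.20×10^-6 m⁴.
θ = (T/G)·Σ L_i/J_i = (1700/39.2×10⁹)·(0.579/4.10×10^-6 + 0.411/1.56×10^-7 + 0.399/5.20×10^-6) = 0.1238 rad.

7.09°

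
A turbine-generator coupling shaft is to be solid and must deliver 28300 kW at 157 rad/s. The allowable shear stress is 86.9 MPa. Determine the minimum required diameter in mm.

ω = 157 rad/s, so T = P/ω = 28300×10³ / 157.0 = 180300 N·m.
For a solid shaft τ_max = 16T/(πd³), so d = (16T/(π τ_allow))^(1/3) = (16·180300/(π·8.69×10^7))^(1/3) = 0.2194 m.

219 mm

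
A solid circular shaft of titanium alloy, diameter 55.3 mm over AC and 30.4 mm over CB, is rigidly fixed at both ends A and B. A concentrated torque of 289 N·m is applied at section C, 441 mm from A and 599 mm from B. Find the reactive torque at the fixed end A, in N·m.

271 N·m

Compatibility: T_A·a/J_AC = T_B·b/J_CB with T_A + T_B = T₀.
J_AC = 9.18×10^-7 m⁴, J_CB = 8.38×10^-8 m⁴, so T_A = T₀·(J_AC/a)/((J_AC/a)+(J_CB/b)) = 270.8 N·m, T_B = 18.21 N·m.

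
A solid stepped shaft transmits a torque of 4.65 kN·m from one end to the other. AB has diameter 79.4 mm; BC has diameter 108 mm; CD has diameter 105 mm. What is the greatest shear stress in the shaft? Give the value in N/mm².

47.3 N/mm²

Under the same torque, τ_max = 16T/(πd³) is largest where d is smallest — segment AB (d = 79.4 mm).
τ_max = 16·4650/(π·(0.0794)³) = 4.731×10^7 Pa.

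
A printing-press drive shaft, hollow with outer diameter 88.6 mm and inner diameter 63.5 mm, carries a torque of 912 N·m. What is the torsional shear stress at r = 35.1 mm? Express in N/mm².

7.19 N/mm²

J = π(d_o⁴ − d_i⁴)/32 = π(0.0886⁴ − 0.0635⁴)/32 = 4.453×10^-6 m⁴.
Shear stress varies linearly with radius: τ = T·r/J = 912.0 × 0.0351 / 4.453×10^-6 = 7.188×10^6 Pa.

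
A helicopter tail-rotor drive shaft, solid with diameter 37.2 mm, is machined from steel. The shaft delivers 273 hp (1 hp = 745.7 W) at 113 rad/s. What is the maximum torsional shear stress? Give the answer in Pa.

1.78e8 Pa

ω = 113 rad/s, so T = P/ω = 273×745.7 / 113.0 = 1802 N·m.
J = πd⁴/32 = π(0.0372)⁴/32 = 1.880×10^-7 m⁴.
τ_max = T·r/J = 1802 × 0.0186 / 1.880×10^-7 = 1.782×10^8 Pa.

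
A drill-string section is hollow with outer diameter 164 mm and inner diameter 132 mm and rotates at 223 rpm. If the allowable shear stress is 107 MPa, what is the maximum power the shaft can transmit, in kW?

1260 kW

J = π(d_o⁴ − d_i⁴)/32 = π(0.164⁴ − 0.132⁴)/32 = 4.121×10^-5 m⁴.
T_max = τ_allow·J/r = 1.07×10^8 × 4.121×10^-5 / 0.0820 = 53780 N·m.
ω = 2π·223/60 = 23.35 rad/s, so P_max = T_max·ω = 1.256×10^6 W.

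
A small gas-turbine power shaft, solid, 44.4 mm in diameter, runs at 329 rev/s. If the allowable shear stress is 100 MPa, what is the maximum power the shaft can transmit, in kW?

3550 kW

J = πd⁴/32 = π(0.0444)⁴/32 = 3.815×10^-7 m⁴.
T_max = τ_allow·J/r = 1.00×10^8 × 3.815×10^-7 / 0.0222 = 1719 N·m.
ω = 2π·329 = 2067 rad/s, so P_max = T_max·ω = 3.553×10^6 W.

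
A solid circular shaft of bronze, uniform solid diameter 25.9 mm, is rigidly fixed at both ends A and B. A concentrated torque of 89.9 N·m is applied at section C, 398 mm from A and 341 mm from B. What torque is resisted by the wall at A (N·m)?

41.5 N·m

With uniform GJ and both ends fixed, compatibility θ_AC = θ_CB gives T_A·a = T_B·b, together with T_A + T_B = T₀.
T_A = T₀·b/(a+b) = 89.90·341/739.0 = 41.48 N·m; T_B = 48.42 N·m.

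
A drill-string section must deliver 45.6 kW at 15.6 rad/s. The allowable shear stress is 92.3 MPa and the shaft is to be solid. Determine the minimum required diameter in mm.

54.4 mm

ω = 15.6 rad/s, so T = P/ω = 45.6×10³ / 15.60 = 2923 N·m.
For a solid shaft τ_max = 16T/(πd³), so d = (16T/(π τ_allow))^(1/3) = (16·2923/(π·9.23×10^7))^(1/3) = 0.05443 m.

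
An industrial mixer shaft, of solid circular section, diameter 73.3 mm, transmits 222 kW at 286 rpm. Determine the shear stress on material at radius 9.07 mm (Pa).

2.37e7 Pa

ω = 2π·286/60 = 29.95 rad/s, so T = P/ω = 222×10³ / 29.95 = 7412 N·m.
J = πd⁴/32 = π(0.0733)⁴/32 = 2.834×10^-6 m⁴.
Shear stress varies linearly with radius: τ = T·r/J = 7412 × 0.00907 / 2.834×10^-6 = 2.372×10^7 Pa.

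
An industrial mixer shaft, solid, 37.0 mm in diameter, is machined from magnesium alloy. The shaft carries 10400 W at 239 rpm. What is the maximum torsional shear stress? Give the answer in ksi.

6.06 ksi

ω = 2π·239/60 = 25.03 rad/s, so T = P/ω = 10400 / 25.03 = 415.5 N·m.
J = πd⁴/32 = π(0.0370)⁴/32 = 1.840×10^-7 m⁴.
τ_max = T·r/J = 415.5 × 0.0185 / 1.840×10^-7 = 4.178×10^7 Pa.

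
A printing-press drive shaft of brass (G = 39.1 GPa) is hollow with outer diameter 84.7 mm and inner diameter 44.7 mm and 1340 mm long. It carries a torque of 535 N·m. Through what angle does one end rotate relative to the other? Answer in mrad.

J = π(d_o⁴ − d_i⁴)/32 = π(0.0847⁴ − 0.0447⁴)/32 = 4.661×10^-6 m⁴.
θ = T·L/(G·J) = 535.0 × 1.34 / (39.1×10⁹ × 4.661×10^-6) = 3.934×10^-3 rad.

3.93 mrad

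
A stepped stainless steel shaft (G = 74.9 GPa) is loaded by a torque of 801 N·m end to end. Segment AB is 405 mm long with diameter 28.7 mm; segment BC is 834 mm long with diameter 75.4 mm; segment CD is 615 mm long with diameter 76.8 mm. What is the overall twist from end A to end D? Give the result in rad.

J_AB = π(0.0287)⁴/32 = 6.66×10^-8 m⁴; J_BC = π(0.0754)⁴/32 = 3.17×10^-6 m⁴; J_CD = π(0.0768)⁴/32 = 3.42×10^-6 m⁴.
θ = (T/G)·Σ L_i/J_i = (801.0/74.9×10⁹)·(0.405/6.66×10^-8 + 0.834/3.17×10^-6 + 0.615/3.42×10^-6) = 0.06976 rad.

0.0698 rad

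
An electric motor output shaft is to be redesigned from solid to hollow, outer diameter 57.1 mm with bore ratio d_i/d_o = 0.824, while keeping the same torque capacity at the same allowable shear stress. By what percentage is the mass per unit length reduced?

51.5 %

Equal τ_max and T ⇒ the solid shaft needs d_s³ = d_o³(1−k⁴), so d_s = 57.1·(1−0.824⁴)^(1/3) = 46.47 mm.
Area ratio A_h/A_s = d_o²(1−k²)/d_s² = (1−k²)/(1−k⁴)^(2/3) = 0.4847.
Mass saving = 1 − 0.4847 = 51.5 %.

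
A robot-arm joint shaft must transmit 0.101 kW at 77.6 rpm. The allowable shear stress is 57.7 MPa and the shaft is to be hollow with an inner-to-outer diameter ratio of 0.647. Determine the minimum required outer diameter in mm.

ω = 2π·77.6/60 = 8.126 rad/s, so T = P/ω = 0.101×10³ / 8.126 = 12.43 N·m.
For a hollow shaft with d_i/d_o = 0.647: τ_max = 16T/(π d_o³ (1−k⁴)), so d_o = [16T/(π τ_allow (1−k⁴))]^(1/3) = [16·12.43/(π·5.77×10^7·0.8248)]^(1/3) = 0.01100 m.

11.0 mm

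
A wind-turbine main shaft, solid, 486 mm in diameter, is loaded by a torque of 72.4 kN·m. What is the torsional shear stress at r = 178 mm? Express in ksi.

0.341 ksi

J = πd⁴/32 = π(0.486)⁴/32 = 5.477×10^-3 m⁴.
Shear stress varies linearly with radius: τ = T·r/J = 72400 × 0.178 / 5.477×10^-3 = 2.353×10^6 Pa.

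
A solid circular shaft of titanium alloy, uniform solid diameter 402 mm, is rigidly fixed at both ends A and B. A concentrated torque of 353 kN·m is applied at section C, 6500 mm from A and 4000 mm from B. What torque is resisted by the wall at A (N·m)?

134000 N·m

With uniform GJ and both ends fixed, compatibility θ_AC = θ_CB gives T_A·a = T_B·b, together with T_A + T_B = T₀.
T_A = T₀·b/(a+b) = 353000·4000/10500 = 134500 N·m; T_B = 218500 N·m.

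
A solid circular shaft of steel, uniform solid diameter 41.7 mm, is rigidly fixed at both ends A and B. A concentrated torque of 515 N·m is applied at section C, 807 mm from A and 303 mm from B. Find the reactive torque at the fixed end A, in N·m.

141 N·m

With uniform GJ and both ends fixed, compatibility θ_AC = θ_CB gives T_A·a = T_B·b, together with T_A + T_B = T₀.
T_A = T₀·b/(a+b) = 515.0·303/1110 = 140.6 N·m; T_B = 374.4 N·m.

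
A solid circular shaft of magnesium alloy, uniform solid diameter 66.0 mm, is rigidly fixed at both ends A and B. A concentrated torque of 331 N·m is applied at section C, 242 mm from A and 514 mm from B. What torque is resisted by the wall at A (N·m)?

225 N·m

With uniform GJ and both ends fixed, compatibility θ_AC = θ_CB gives T_A·a = T_B·b, together with T_A + T_B = T₀.
T_A = T₀·b/(a+b) = 331.0·514/756.0 = 225.0 N·m; T_B = 106.0 N·m.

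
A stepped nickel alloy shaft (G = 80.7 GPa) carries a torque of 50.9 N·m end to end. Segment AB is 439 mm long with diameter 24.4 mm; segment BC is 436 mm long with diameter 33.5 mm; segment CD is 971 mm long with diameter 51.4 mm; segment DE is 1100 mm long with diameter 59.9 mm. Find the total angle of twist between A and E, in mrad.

J_AB = π(0.0244)⁴/32 = 3.48×10^-8 m⁴; J_BC = π(0.0335)⁴/32 = 1.24×10^-7 m⁴; J_CD = π(0.0514)⁴/32 = 6.85×10^-7 m⁴; J_DE = π(0.0599)⁴/32 = 1.26×10^-6 m⁴.
θ = (T/G)·Σ L_i/J_i = (50.90/80.7×10⁹)·(0.439/3.48×10^-8 + 0.436/1.24×10^-7 + 0.971/6.85×10^-7 + 1.10/1.26×10^-6) = 0.01162 rad.

11.6 mrad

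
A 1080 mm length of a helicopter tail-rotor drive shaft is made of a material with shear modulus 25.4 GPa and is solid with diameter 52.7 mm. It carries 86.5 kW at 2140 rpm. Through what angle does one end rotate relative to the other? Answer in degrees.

ω = 2π·2140/60 = 224.1 rad/s, so T = P/ω = 86.5×10³ / 224.1 = 386.0 N·m.
J = πd⁴/32 = π(0.0527)⁴/32 = 7.573×10^-7 m⁴.
θ = T·L/(G·J) = 386.0 × 1.08 / (25.4×10⁹ × 7.573×10^-7) = 0.02167 rad.

1.24°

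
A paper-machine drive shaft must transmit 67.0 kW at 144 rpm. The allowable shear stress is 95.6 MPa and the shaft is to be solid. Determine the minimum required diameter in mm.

61.9 mm

ω = 2π·144/60 = 15.08 rad/s, so T = P/ω = 67.0×10³ / 15.08 = 4443 N·m.
For a solid shaft τ_max = 16T/(πd³), so d = (16T/(π τ_allow))^(1/3) = (16·4443/(π·9.56×10^7))^(1/3) = 0.06186 m.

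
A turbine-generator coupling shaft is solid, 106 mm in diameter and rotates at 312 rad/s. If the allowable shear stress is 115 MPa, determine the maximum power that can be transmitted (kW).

J = πd⁴/32 = π(0.106)⁴/32 = 1.239×10^-5 m⁴.
T_max = τ_allow·J/r = 1.15×10^8 × 1.239×10^-5 / 0.0530 = 26890 N·m.
ω = 312 rad/s, so P_max = T_max·ω = 8.391×10^6 W.

8390 kW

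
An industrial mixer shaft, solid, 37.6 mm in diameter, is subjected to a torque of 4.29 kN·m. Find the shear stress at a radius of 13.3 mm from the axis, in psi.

J = πd⁴/32 = π(0.0376)⁴/32 = 1.962×10^-7 m⁴.
Shear stress varies linearly with radius: τ = T·r/J = 4290 × 0.0133 / 1.962×10^-7 = 2.908×10^8 Pa.

42200 psi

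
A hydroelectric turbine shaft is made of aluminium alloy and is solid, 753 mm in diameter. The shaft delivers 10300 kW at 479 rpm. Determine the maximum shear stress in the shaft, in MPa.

ω = 2π·479/60 = 50.16 rad/s, so T = P/ω = 10300×10³ / 50.16 = 205300 N·m.
J = πd⁴/32 = π(0.753)⁴/32 = 0.03156 m⁴.
τ_max = T·r/J = 205300 × 0.377 / 0.03156 = 2.449×10^6 Pa.

2.45 MPa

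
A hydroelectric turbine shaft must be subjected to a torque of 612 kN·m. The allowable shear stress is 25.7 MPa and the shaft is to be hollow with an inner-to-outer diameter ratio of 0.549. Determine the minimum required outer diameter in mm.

For a hollow shaft with d_i/d_o = 0.549: τ_max = 16T/(π d_o³ (1−k⁴)), so d_o = [16T/(π τ_allow (1−k⁴))]^(1/3) = [16·612000/(π·2.57×10^7·0.9092)]^(1/3) = 0.5110 m.

511 mm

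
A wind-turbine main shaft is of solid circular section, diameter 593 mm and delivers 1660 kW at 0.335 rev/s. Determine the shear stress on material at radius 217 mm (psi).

2040 psi

ω = 2π·0.335 = 2.105 rad/s, so T = P/ω = 1660×10³ / 2.105 = 788600 N·m.
J = πd⁴/32 = π(0.593)⁴/32 = 0.01214 m⁴.
Shear stress varies linearly with radius: τ = T·r/J = 788600 × 0.217 / 0.01214 = 1.410×10^7 Pa.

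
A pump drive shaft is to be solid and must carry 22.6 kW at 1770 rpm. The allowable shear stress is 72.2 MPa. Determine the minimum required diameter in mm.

ω = 2π·1770/60 = 185.4 rad/s, so T = P/ω = 22.6×10³ / 185.4 = 121.9 N·m.
For a solid shaft τ_max = 16T/(πd³), so d = (16T/(π τ_allow))^(1/3) = (16·121.9/(π·7.22×10^7))^(1/3) = 0.02049 m.

20.5 mm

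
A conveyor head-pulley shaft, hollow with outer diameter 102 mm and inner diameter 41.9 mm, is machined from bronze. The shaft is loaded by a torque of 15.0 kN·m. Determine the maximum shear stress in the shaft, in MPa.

J = π(d_o⁴ − d_i⁴)/32 = π(0.102⁴ − 0.0419⁴)/32 = 1.032×10^-5 m⁴.
τ_max = T·r/J = 15000 × 0.0510 / 1.032×10^-5 = 7.410×10^7 Pa.

74.1 MPa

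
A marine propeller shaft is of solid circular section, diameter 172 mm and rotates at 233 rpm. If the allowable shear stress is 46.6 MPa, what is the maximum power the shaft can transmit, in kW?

1140 kW

J = πd⁴/32 = π(0.172)⁴/32 = 8.592×10^-5 m⁴.
T_max = τ_allow·J/r = 4.66×10^7 × 8.592×10^-5 / 0.0860 = 46560 N·m.
ω = 2π·233/60 = 24.40 rad/s, so P_max = T_max·ω = 1.136×10^6 W.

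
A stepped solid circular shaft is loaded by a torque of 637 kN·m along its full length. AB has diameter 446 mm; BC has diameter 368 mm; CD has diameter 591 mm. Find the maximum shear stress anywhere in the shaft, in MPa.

Under the same torque, τ_max = 16T/(πd³) is largest where d is smallest — segment BC (d = 368 mm).
τ_max = 16·637000/(π·(0.368)³) = 6.510×10^7 Pa.

65.1 MPa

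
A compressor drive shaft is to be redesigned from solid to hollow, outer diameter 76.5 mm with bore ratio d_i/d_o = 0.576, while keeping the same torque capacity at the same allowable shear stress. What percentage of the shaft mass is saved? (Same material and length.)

27.8 %

Equal τ_max and T ⇒ the solid shaft needs d_s³ = d_o³(1−k⁴), so d_s = 76.5·(1−0.576⁴)^(1/3) = 73.58 mm.
Area ratio A_h/A_s = d_o²(1−k²)/d_s² = (1−k²)/(1−k⁴)^(2/3) = 0.7222.
Mass saving = 1 − 0.7222 = 27.8 %.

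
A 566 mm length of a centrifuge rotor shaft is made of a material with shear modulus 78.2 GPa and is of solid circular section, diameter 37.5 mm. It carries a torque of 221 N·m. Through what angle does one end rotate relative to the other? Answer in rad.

J = πd⁴/32 = π(0.0375)⁴/32 = 1.941×10^-7 m⁴.
θ = T·L/(G·J) = 221.0 × 0.566 / (78.2×10⁹ × 1.941×10^-7) = 8.239×10^-3 rad.

0.00824 rad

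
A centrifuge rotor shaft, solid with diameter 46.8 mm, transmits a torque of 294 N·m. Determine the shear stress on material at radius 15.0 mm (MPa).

J = πd⁴/32 = π(0.0468)⁴/32 = 4.710×10^-7 m⁴.
Shear stress varies linearly with radius: τ = T·r/J = 294.0 × 0.0150 / 4.710×10^-7 = 9.364×10^6 Pa.

9.36 MPa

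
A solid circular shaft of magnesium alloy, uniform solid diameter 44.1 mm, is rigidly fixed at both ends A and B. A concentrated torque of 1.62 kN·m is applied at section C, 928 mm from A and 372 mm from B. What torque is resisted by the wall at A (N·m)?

With uniform GJ and both ends fixed, compatibility θ_AC = θ_CB gives T_A·a = T_B·b, together with T_A + T_B = T₀.
T_A = T₀·b/(a+b) = 1620·372/1300 = 463.6 N·m; T_B = 1156 N·m.

464 N·m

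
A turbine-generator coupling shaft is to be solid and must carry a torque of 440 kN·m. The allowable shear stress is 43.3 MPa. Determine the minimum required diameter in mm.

373 mm

For a solid shaft τ_max = 16T/(πd³), so d = (16T/(π τ_allow))^(1/3) = (16·440000/(π·4.33×10^7))^(1/3) = 0.3727 m.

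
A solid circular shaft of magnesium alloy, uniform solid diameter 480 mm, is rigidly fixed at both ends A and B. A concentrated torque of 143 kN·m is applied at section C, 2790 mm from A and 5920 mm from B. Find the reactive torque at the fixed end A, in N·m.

With uniform GJ and both ends fixed, compatibility θ_AC = θ_CB gives T_A·a = T_B·b, together with T_A + T_B = T₀.
T_A = T₀·b/(a+b) = 143000·5920/8710 = 97190 N·m; T_B = 45810 N·m.

97200 N·m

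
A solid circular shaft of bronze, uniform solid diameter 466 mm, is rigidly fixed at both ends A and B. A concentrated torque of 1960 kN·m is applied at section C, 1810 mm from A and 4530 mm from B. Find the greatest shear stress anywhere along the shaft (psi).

With uniform GJ and both ends fixed, compatibility θ_AC = θ_CB gives T_A·a = T_B·b, together with T_A + T_B = T₀.
T_A = T₀·b/(a+b) = 1.960e6·4530/6340 = 1.400e6 N·m; T_B = 559600 N·m.
τ in each portion: τ_AC = 7.05×10^7 Pa, τ_CB = 2.82×10^7 Pa; maximum is in AC.
τ_max = T_AC·r/J = 1.400e6·0.233/4.63×10^-3 = 7.048×10^7 Pa.

10200 psi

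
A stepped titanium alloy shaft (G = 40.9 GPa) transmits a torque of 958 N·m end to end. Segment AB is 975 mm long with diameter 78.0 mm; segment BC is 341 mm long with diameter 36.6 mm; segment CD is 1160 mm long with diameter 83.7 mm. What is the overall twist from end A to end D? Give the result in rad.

J_AB = π(0.0780)⁴/32 = 3.63×10^-6 m⁴; J_BC = π(0.0366)⁴/32 = 1.76×10^-7 m⁴; J_CD = π(0.0837)⁴/32 = 4.82×10^-6 m⁴.
θ = (T/G)·Σ L_i/J_i = (958.0/40.9×10⁹)·(0.975/3.63×10^-6 + 0.341/1.76×10^-7 + 1.16/4.82×10^-6) = 0.05726 rad.

0.0573 rad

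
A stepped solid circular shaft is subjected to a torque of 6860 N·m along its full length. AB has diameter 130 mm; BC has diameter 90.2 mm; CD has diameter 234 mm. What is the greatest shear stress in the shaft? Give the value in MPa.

Under the same torque, τ_max = 16T/(πd³) is largest where d is smallest — segment BC (d = 90.2 mm).
τ_max = 16·6860/(π·(0.0902)³) = 4.761×10^7 Pa.

47.6 MPa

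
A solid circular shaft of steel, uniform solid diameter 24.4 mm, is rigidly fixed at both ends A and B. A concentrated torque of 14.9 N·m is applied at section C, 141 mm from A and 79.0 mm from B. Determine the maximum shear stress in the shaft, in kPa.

3350 kPa

With uniform GJ and both ends fixed, compatibility θ_AC = θ_CB gives T_A·a = T_B·b, together with T_A + T_B = T₀.
T_A = T₀·b/(a+b) = 14.90·79.0/220.0 = 5.350 N·m; T_B = 9.550 N·m.
τ in each portion: τ_AC = 1.88×10^6 Pa, τ_CB = 3.35×10^6 Pa; maximum is in CB.
τ_max = T_CB·r/J = 9.550·0.0122/3.48×10^-8 = 3.348×10^6 Pa.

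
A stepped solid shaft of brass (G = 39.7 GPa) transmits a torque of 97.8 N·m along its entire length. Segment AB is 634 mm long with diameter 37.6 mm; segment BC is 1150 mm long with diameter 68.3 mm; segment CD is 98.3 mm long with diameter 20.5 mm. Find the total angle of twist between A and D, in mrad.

23.3 mrad

J_AB = π(0.0376)⁴/32 = 1.96×10^-7 m⁴; J_BC = π(0.0683)⁴/32 = 2.14×10^-6 m⁴; J_CD = π(0.0205)⁴/32 = 1.73×10^-8 m⁴.
θ = (T/G)·Σ L_i/J_i = (97.80/39.7×10⁹)·(0.634/1.96×10^-7 + 1.15/2.14×10^-6 + 0.0983/1.73×10^-8) = 0.02325 rad.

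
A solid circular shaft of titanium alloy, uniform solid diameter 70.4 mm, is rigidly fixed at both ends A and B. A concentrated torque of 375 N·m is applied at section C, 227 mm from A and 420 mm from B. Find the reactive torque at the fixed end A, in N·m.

243 N·m

With uniform GJ and both ends fixed, compatibility θ_AC = θ_CB gives T_A·a = T_B·b, together with T_A + T_B = T₀.
T_A = T₀·b/(a+b) = 375.0·420/647.0 = 243.4 N·m; T_B = 131.6 N·m.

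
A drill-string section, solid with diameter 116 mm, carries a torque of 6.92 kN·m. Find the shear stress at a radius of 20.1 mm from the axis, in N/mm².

J = πd⁴/32 = π(0.116)⁴/32 = 1.778×10^-5 m⁴.
Shear stress varies linearly with radius: τ = T·r/J = 6920 × 0.0201 / 1.778×10^-5 = 7.825×10^6 Pa.

7.82 N/mm²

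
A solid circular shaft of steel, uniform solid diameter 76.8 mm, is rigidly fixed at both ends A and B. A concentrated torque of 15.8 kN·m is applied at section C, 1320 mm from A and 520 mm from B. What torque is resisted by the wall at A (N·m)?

4470 N·m

With uniform GJ and both ends fixed, compatibility θ_AC = θ_CB gives T_A·a = T_B·b, together with T_A + T_B = T₀.
T_A = T₀·b/(a+b) = 15800·520/1840 = 4465 N·m; T_B = 11330 N·m.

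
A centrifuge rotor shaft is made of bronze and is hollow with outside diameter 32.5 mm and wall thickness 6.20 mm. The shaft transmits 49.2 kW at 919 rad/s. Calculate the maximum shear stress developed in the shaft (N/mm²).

9.30 N/mm²

ω = 919 rad/s, so T = P/ω = 49.2×10³ / 919.0 = 53.54 N·m.
J = π(d_o⁴ − d_i⁴)/32 = π(0.0325⁴ − 0.0201⁴)/32 = 9.351×10^-8 m⁴.
τ_max = T·r/J = 53.54 × 0.0163 / 9.351×10^-8 = 9.304×10^6 Pa.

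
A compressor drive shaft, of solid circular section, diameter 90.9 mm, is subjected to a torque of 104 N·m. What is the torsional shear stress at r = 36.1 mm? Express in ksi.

0.0812 ksi

J = πd⁴/32 = π(0.0909)⁴/32 = 6.703×10^-6 m⁴.
Shear stress varies linearly with radius: τ = T·r/J = 104.0 × 0.0361 / 6.703×10^-6 = 5.601×10^5 Pa.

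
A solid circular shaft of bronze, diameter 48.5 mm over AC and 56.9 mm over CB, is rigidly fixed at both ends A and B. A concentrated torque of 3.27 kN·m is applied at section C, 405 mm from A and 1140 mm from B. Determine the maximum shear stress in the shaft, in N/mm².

Compatibility: T_A·a/J_AC = T_B·b/J_CB with T_A + T_B = T₀.
J_AC = 5.43×10^-7 m⁴, J_CB = 1.03×10^-6 m⁴, so T_A = T₀·(J_AC/a)/((J_AC/a)+(J_CB/b)) = 1955 N·m, T_B = 1315 N·m.
τ in each portion: τ_AC = 8.73×10^7 Pa, τ_CB = 3.64×10^7 Pa; maximum is in AC.
τ_max = T_AC·r/J = 1955·0.0243/5.43×10^-7 = 8.725×10^7 Pa.

87.3 N/mm²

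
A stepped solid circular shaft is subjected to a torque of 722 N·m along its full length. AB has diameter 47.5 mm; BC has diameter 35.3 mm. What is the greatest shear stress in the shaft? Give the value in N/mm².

Under the same torque, τ_max = 16T/(πd³) is largest where d is smallest — segment BC (d = 35.3 mm).
τ_max = 16·722.0/(π·(0.0353)³) = 8.360×10^7 Pa.

83.6 N/mm²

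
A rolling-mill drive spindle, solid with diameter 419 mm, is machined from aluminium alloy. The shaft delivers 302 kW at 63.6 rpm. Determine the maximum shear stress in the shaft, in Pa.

ω = 2π·63.6/60 = 6.660 rad/s, so T = P/ω = 302×10³ / 6.660 = 45340 N·m.
J = πd⁴/32 = π(0.419)⁴/32 = 3.026×10^-3 m⁴.
τ_max = T·r/J = 45340 × 0.209 / 3.026×10^-3 = 3.139×10^6 Pa.

3.14e6 Pa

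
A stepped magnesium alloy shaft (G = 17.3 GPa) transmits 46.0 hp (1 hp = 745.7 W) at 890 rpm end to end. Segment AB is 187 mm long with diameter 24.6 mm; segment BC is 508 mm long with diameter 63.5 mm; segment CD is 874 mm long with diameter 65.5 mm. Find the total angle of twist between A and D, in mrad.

128 mrad

ω = 2π·890/60 = 93.20 rad/s, so T = P/ω = 46.0×745.7 / 93.20 = 368.0 N·m.
J_AB = π(0.0246)⁴/32 = 3.60×10^-8 m⁴; J_BC = π(0.0635)⁴/32 = 1.60×10^-6 m⁴; J_CD = π(0.0655)⁴/32 = 1.81×10^-6 m⁴.
θ = (T/G)·Σ L_i/J_i = (368.0/17.3×10⁹)·(0.187/3.60×10^-8 + 0.508/1.60×10^-6 + 0.874/1.81×10^-6) = 0.1277 rad.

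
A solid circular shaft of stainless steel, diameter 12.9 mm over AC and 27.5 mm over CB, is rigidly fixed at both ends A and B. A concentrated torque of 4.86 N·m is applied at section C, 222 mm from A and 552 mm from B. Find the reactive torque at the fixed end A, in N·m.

Compatibility: T_A·a/J_AC = T_B·b/J_CB with T_A + T_B = T₀.
J_AC = 2.72×10^-9 m⁴, J_CB = 5.61×10^-8 m⁴, so T_A = T₀·(J_AC/a)/((J_AC/a)+(J_CB/b)) = 0.5223 N·m, T_B = 4.338 N·m.

0.522 N·m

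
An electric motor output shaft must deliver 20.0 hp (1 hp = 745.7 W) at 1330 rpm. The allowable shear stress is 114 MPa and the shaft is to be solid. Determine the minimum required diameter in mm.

ω = 2π·1330/60 = 139.3 rad/s, so T = P/ω = 20.0×745.7 / 139.3 = 107.1 N·m.
For a solid shaft τ_max = 16T/(πd³), so d = (16T/(π τ_allow))^(1/3) = (16·107.1/(π·1.14×10^8))^(1/3) = 0.01685 m.

16.8 mm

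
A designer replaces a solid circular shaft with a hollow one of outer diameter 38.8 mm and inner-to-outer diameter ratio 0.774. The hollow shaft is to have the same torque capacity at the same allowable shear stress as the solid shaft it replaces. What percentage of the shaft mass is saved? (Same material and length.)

46.1 %

Equal τ_max and T ⇒ the solid shaft needs d_s³ = d_o³(1−k⁴), so d_s = 38.8·(1−0.774⁴)^(1/3) = 33.46 mm.
Area ratio A_h/A_s = d_o²(1−k²)/d_s² = (1−k²)/(1−k⁴)^(2/3) = 0.5392.
Mass saving = 1 − 0.5392 = 46.1 %.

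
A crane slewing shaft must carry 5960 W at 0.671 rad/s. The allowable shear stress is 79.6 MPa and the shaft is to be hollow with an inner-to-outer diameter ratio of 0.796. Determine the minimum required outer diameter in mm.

98.3 mm

ω = 0.671 rad/s, so T = P/ω = 5960 / 0.6710 = 8882 N·m.
For a hollow shaft with d_i/d_o = 0.796: τ_max = 16T/(π d_o³ (1−k⁴)), so d_o = [16T/(π τ_allow (1−k⁴))]^(1/3) = [16·8882/(π·7.96×10^7·0.5985)]^(1/3) = 0.09829 m.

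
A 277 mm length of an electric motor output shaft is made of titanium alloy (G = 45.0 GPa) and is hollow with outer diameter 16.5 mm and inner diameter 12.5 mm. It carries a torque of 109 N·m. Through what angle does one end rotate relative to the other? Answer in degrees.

J = π(d_o⁴ − d_i⁴)/32 = π(0.0165⁴ − 0.0125⁴)/32 = 4.880×10^-9 m⁴.
θ = T·L/(G·J) = 109.0 × 0.277 / (45.0×10⁹ × 4.880×10^-9) = 0.1375 rad.

7.88°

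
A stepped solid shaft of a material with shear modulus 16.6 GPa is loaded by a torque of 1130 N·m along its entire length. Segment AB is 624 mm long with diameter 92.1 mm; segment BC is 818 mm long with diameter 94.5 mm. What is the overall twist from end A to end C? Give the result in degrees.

0.752°

J_AB = π(0.0921)⁴/32 = 7.06×10^-6 m⁴; J_BC = π(0.0945)⁴/32 = 7.83×10^-6 m⁴.
θ = (T/G)·Σ L_i/J_i = (1130/16.6×10⁹)·(0.624/7.06×10^-6 + 0.818/7.83×10^-6) = 0.01313 rad.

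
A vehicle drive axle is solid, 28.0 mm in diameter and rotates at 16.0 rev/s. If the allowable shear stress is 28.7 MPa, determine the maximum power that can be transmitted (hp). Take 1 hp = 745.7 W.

16.7 hp

J = πd⁴/32 = π(0.0280)⁴/32 = 6.034×10^-8 m⁴.
T_max = τ_allow·J/r = 2.87×10^7 × 6.034×10^-8 / 0.0140 = 123.7 N·m.
ω = 2π·16.0 = 100.5 rad/s, so P_max = T_max·ω = 1.244×10^4 W.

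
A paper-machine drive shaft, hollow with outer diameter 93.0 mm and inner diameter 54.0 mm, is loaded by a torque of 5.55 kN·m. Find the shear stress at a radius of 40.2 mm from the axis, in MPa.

34.3 MPa

J = π(d_o⁴ − d_i⁴)/32 = π(0.0930⁴ − 0.0540⁴)/32 = 6.509×10^-6 m⁴.
Shear stress varies linearly with radius: τ = T·r/J = 5550 × 0.0402 / 6.509×10^-6 = 3.428×10^7 Pa.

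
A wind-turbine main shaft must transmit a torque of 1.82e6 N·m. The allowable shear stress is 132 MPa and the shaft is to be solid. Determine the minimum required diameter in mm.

413 mm

For a solid shaft τ_max = 16T/(πd³), so d = (16T/(π τ_allow))^(1/3) = (16·1.820e6/(π·1.32×10^8))^(1/3) = 0.4126 m.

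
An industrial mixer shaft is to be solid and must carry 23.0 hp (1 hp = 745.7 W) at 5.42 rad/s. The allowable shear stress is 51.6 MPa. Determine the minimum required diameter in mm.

67.8 mm

ω = 5.42 rad/s, so T = P/ω = 23.0×745.7 / 5.420 = 3164 N·m.
For a solid shaft τ_max = 16T/(πd³), so d = (16T/(π τ_allow))^(1/3) = (16·3164/(π·5.16×10^7))^(1/3) = 0.06785 m.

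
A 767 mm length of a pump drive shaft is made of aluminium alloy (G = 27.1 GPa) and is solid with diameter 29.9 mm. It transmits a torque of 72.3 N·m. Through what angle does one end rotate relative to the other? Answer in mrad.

J = πd⁴/32 = π(0.0299)⁴/32 = 7.847×10^-8 m⁴.
θ = T·L/(G·J) = 72.30 × 0.767 / (27.1×10⁹ × 7.847×10^-8) = 0.02608 rad.

26.1 mrad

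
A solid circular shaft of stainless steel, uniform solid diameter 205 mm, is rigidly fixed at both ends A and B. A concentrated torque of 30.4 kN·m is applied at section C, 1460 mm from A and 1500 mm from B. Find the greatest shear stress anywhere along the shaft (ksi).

1.32 ksi

With uniform GJ and both ends fixed, compatibility θ_AC = θ_CB gives T_A·a = T_B·b, together with T_A + T_B = T₀.
T_A = T₀·b/(a+b) = 30400·1500/2960 = 15410 N·m; T_B = 14990 N·m.
τ in each portion: τ_AC = 9.11×10^6 Pa, τ_CB = 8.86×10^6 Pa; maximum is in AC.
τ_max = T_AC·r/J = 15410·0.102/1.73×10^-4 = 9.107×10^6 Pa.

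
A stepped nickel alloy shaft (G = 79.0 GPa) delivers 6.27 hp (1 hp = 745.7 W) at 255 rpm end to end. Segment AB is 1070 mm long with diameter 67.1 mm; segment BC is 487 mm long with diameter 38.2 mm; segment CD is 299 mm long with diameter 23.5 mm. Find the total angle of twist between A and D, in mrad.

28.5 mrad

ω = 2π·255/60 = 26.70 rad/s, so T = P/ω = 6.27×745.7 / 26.70 = 175.1 N·m.
J_AB = π(0.0671)⁴/32 = 1.99×10^-6 m⁴; J_BC = π(0.0382)⁴/32 = 2.09×10^-7 m⁴; J_CD = π(0.0235)⁴/32 = 2.99×10^-8 m⁴.
θ = (T/G)·Σ L_i/J_i = (175.1/79.0×10⁹)·(1.07/1.99×10^-6 + 0.487/2.09×10^-7 + 0.299/2.99×10^-8) = 0.02849 rad.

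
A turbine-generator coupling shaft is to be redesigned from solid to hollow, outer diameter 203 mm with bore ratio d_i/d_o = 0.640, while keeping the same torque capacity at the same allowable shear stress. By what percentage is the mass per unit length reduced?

33.3 %

Equal τ_max and T ⇒ the solid shaft needs d_s³ = d_o³(1−k⁴), so d_s = 203·(1−0.640⁴)^(1/3) = 190.9 mm.
Area ratio A_h/A_s = d_o²(1−k²)/d_s² = (1−k²)/(1−k⁴)^(2/3) = 0.6673.
Mass saving = 1 − 0.6673 = 33.3 %.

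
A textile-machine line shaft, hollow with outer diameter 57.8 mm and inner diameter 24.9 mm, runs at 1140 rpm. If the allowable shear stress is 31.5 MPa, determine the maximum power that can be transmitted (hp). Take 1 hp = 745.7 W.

185 hp

J = π(d_o⁴ − d_i⁴)/32 = π(0.0578⁴ − 0.0249⁴)/32 = 1.058×10^-6 m⁴.
T_max = τ_allow·J/r = 3.15×10^7 × 1.058×10^-6 / 0.0289 = 1153 N·m.
ω = 2π·1140/60 = 119.4 rad/s, so P_max = T_max·ω = 1.377×10^5 W.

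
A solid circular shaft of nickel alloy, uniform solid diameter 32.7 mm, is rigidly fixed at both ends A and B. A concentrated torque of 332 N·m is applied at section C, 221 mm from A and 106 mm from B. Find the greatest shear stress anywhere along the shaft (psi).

With uniform GJ and both ends fixed, compatibility θ_AC = θ_CB gives T_A·a = T_B·b, together with T_A + T_B = T₀.
T_A = T₀·b/(a+b) = 332.0·106/327.0 = 107.6 N·m; T_B = 224.4 N·m.
τ in each portion: τ_AC = 1.57×10^7 Pa, τ_CB = 3.27×10^7 Pa; maximum is in CB.
τ_max = T_CB·r/J = 224.4·0.0163/1.12×10^-7 = 3.268×10^7 Pa.

4740 psi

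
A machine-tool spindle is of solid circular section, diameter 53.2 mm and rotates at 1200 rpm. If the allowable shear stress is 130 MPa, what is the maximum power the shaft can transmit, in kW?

J = πd⁴/32 = π(0.0532)⁴/32 = 7.864×10^-7 m⁴.
T_max = τ_allow·J/r = 1.30×10^8 × 7.864×10^-7 / 0.0266 = 3843 N·m.
ω = 2π·1200/60 = 125.7 rad/s, so P_max = T_max·ω = 4.830×10^5 W.

483 kW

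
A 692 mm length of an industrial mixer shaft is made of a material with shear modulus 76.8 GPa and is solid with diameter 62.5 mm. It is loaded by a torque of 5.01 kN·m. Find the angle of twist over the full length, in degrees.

1.73°

J = πd⁴/32 = π(0.0625)⁴/32 = 1.498×10^-6 m⁴.
θ = T·L/(G·J) = 5010 × 0.692 / (76.8×10⁹ × 1.498×10^-6) = 0.03013 rad.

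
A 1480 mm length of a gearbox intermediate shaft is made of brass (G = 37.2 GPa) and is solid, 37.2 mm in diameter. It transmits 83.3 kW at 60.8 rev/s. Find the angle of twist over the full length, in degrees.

2.64°

ω = 2π·60.8 = 382.0 rad/s, so T = P/ω = 83.3×10³ / 382.0 = 218.1 N·m.
J = πd⁴/32 = π(0.0372)⁴/32 = 1.880×10^-7 m⁴.
θ = T·L/(G·J) = 218.1 × 1.48 / (37.2×10⁹ × 1.880×10^-7) = 0.04614 rad.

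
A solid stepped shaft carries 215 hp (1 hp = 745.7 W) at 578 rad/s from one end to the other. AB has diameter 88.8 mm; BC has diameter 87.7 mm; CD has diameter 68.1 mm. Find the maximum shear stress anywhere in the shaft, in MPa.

ω = 578 rad/s, so T = P/ω = 215×745.7 / 578.0 = 277.4 N·m.
Under the same torque, τ_max = 16T/(πd³) is largest where d is smallest — segment CD (d = 68.1 mm).
τ_max = 16·277.4/(π·(0.0681)³) = 4.473×10^6 Pa.

4.47 MPa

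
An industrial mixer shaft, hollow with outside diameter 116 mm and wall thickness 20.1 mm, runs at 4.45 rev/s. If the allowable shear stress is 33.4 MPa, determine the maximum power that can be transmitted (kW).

234 kW

J = π(d_o⁴ − d_i⁴)/32 = π(0.116⁴ − 0.0758⁴)/32 = 1.453×10^-5 m⁴.
T_max = τ_allow·J/r = 3.34×10^7 × 1.453×10^-5 / 0.0580 = 8370 N·m.
ω = 2π·4.45 = 27.96 rad/s, so P_max = T_max·ω = 2.340×10^5 W.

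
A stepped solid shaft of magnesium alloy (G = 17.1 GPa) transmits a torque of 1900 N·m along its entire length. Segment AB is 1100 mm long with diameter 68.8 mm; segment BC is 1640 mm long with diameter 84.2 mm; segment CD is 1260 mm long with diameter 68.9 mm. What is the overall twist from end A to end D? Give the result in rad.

0.156 rad

J_AB = π(0.0688)⁴/32 = 2.20×10^-6 m⁴; J_BC = π(0.0842)⁴/32 = 4.93×10^-6 m⁴; J_CD = π(0.0689)⁴/32 = 2.21×10^-6 m⁴.
θ = (T/G)·Σ L_i/J_i = (1900/17.1×10⁹)·(1.10/2.20×10^-6 + 1.64/4.93×10^-6 + 1.26/2.21×10^-6) = 0.1558 rad.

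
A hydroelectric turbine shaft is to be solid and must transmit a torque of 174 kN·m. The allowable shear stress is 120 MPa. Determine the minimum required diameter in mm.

195 mm

For a solid shaft τ_max = 16T/(πd³), so d = (16T/(π τ_allow))^(1/3) = (16·174000/(π·1.20×10^8))^(1/3) = 0.1947 m.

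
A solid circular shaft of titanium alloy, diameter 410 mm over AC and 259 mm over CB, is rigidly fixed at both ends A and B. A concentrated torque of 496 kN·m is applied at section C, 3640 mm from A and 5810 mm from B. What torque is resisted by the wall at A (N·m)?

451000 N·m

Compatibility: T_A·a/J_AC = T_B·b/J_CB with T_A + T_B = T₀.
J_AC = 2.77×10^-3 m⁴, J_CB = 4.42×10^-4 m⁴, so T_A = T₀·(J_AC/a)/((J_AC/a)+(J_CB/b)) = 451000 N·m, T_B = 45000 N·m.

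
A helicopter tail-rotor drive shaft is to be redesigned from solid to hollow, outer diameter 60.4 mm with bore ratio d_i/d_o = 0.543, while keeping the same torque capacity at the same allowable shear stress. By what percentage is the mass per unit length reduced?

Equal τ_max and T ⇒ the solid shaft needs d_s³ = d_o³(1−k⁴), so d_s = 60.4·(1−0.543⁴)^(1/3) = 58.60 mm.
Area ratio A_h/A_s = d_o²(1−k²)/d_s² = (1−k²)/(1−k⁴)^(2/3) = 0.7492.
Mass saving = 1 − 0.7492 = 25.1 %.

25.1 %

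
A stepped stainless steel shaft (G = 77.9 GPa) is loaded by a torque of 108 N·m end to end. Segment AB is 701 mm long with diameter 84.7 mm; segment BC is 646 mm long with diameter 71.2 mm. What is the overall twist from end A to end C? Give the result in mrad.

0.547 mrad

J_AB = π(0.0847)⁴/32 = 5.05×10^-6 m⁴; J_BC = π(0.0712)⁴/32 = 2.52×10^-6 m⁴.
θ = (T/G)·Σ L_i/J_i = (108.0/77.9×10⁹)·(0.701/5.05×10^-6 + 0.646/2.52×10^-6) = 5.473×10^-4 rad.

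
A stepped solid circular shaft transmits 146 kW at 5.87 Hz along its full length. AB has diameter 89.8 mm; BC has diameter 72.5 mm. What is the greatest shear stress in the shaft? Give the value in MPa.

ω = 2π·5.87 = 36.88 rad/s, so T = P/ω = 146×10³ / 36.88 = 3959 N·m.
Under the same torque, τ_max = 16T/(πd³) is largest where d is smallest — segment BC (d = 72.5 mm).
τ_max = 16·3959/(π·(0.0725)³) = 5.290×10^7 Pa.

52.9 MPa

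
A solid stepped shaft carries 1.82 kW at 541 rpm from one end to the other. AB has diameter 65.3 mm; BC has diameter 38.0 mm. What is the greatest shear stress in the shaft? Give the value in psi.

ω = 2π·541/60 = 56.65 rad/s, so T = P/ω = 1.82×10³ / 56.65 = 32.13 N·m.
Under the same torque, τ_max = 16T/(πd³) is largest where d is smallest — segment BC (d = 38.0 mm).
τ_max = 16·32.13/(π·(0.0380)³) = 2.982×10^6 Pa.

432 psi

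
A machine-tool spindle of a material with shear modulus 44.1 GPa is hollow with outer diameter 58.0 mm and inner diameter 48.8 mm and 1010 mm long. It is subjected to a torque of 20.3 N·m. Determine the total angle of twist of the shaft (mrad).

0.839 mrad

J = π(d_o⁴ − d_i⁴)/32 = π(0.0580⁴ − 0.0488⁴)/32 = 5.542×10^-7 m⁴.
θ = T·L/(G·J) = 20.30 × 1.01 / (44.1×10⁹ × 5.542×10^-7) = 8.389×10^-4 rad.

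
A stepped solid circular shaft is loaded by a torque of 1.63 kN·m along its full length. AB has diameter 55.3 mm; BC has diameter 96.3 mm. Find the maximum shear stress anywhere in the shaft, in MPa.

49.1 MPa

Under the same torque, τ_max = 16T/(πd³) is largest where d is smallest — segment AB (d = 55.3 mm).
τ_max = 16·1630/(π·(0.0553)³) = 4.909×10^7 Pa.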